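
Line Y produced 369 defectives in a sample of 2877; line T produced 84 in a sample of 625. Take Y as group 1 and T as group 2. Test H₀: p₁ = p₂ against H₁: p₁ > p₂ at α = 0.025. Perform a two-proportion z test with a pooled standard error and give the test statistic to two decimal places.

z = -0.41

p̂₁ = 369/2877 = 0.1283, p̂₂ = 84/625 = 0.1344.
Pooled p̂ = (369+84)/(2877+625) = 453/3502 = 0.1294.
SE = √(p̂(1−p̂)(1/n₁+1/n₂)) = √(0.1294·0.8706·0.00194758) = √(0.000219341) = 0.0148.
z = (0.1283 − 0.1344)/0.0148 = -0.0061/0.0148 = -0.41.
p-value = P(Z > -0.415) ≈ 0.6608; since p > α = 0.025, fail to reject H₀.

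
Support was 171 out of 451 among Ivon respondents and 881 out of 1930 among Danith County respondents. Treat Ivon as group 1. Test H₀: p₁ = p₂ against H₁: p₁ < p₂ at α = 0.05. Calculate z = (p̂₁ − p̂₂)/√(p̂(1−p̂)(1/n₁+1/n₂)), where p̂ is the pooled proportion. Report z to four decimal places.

p̂₁ = 171/451 ≈ 0.379157, p̂₂ = 881/1930 ≈ 0.456477.
Pooled p̂ = (171+881)/(451+1930) = 1052/2381 = 0.441831.
SE = √(0.246616 × 0.00273543) = 0.025973.
z = (0.379157 − 0.456477)/0.025973 = -0.077320/0.025973 = -2.9769.
p-value = P(Z < -2.977) ≈ 0.0015; since p < α = 0.05, reject H₀.

z = -2.9769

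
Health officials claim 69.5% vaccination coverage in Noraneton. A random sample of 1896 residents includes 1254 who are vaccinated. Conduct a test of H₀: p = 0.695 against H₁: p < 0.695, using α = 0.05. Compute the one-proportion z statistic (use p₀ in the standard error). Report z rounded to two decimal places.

p̂ = 1254/1896 = 0.66139.
Under H₀, SE = √(0.695·0.305/1896) = √(0.000111801) = 0.01057.
z = (0.66139 − 0.695)/0.01057 = -0.03361/0.01057 = -3.18.
p-value = P(Z < -3.178) ≈ 0.0007, so at α = 0.05 we reject H₀.

z = -3.18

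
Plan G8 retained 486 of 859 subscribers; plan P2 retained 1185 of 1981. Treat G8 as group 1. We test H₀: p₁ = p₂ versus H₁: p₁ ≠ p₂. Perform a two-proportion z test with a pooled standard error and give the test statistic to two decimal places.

z = -1.61

p̂₁ = 486/859 ≈ 0.5658, p̂₂ = 1185/1981 ≈ 0.5982.
Pooled p̂ = (486+1185)/(859+1981) = 1671/2840 = 0.5884.
SE = √(p̂(1−p̂)(1/n₁+1/n₂)) = √(0.5884·0.4116·0.00166894) = √(0.000404199) = 0.0201.
z = (0.5658 − 0.5982)/0.0201 = -0.0324/0.0201 = -1.61.
Two-sided p-value ≈ 2·Φ(−1.612) = 0.1070.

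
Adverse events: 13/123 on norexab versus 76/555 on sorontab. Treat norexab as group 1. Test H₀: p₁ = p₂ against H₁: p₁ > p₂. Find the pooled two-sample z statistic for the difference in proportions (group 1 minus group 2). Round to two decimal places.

z = -0.93

p̂₁ = 13/123 ≈ 0.1057, p̂₂ = 76/555 ≈ 0.1369.
Pooled p̂ = (13+76)/(123+555) = 89/678 = 0.1313.
SE = √(p̂(1−p̂)(1/n₁+1/n₂)) = √(0.1313·0.8687·0.00993188) = √(0.0011326) = 0.0337.
z = (0.1057 − 0.1369)/0.0337 = -0.0312/0.0337 = -0.93.
p-value = P(Z > -0.928) ≈ 0.8234.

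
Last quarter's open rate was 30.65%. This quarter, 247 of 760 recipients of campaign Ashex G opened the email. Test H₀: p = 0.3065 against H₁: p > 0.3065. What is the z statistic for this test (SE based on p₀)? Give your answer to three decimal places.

z = 1.106

p̂ = 247/760 ≈ 0.32500.
SE = √(p₀(1−p₀)/n) = √(0.21256/760) = 0.01672.
z = (0.32500 − 0.3065)/0.01672 = 0.01850/0.01672 = 1.106.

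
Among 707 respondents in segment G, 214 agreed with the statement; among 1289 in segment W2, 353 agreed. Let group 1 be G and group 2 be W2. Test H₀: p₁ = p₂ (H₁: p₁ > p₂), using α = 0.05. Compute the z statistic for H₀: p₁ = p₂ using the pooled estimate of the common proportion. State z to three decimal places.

z = 1.366

p̂₁ = 214/707 ≈ 0.30269, p̂₂ = 353/1289 ≈ 0.27386.
Pooled p̂ = (214+353)/(707+1289) = 567/1996 = 0.28407.
SE = √(p̂(1−p̂)(1/n₁+1/n₂)) = √(0.28407·0.71593·0.00219022) = √(0.000445433) = 0.02111.
z = (0.30269 − 0.27386)/0.02111 = 0.02883/0.02111 = 1.366.
p-value = P(Z > 1.366) ≈ 0.0860. With α = 0.05, fail to reject H₀.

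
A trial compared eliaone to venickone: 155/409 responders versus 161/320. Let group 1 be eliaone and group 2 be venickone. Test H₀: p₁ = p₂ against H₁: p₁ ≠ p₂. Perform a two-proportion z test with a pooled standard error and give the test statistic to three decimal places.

p̂₁ = 155/409 ≈ 0.37897, p̂₂ = 161/320 ≈ 0.50313.
Pooled p̂ = (155+161)/(409+320) = 316/729 = 0.43347.
SE = √(p̂(1−p̂)(1/n₁+1/n₂)) = √(0.43347·0.56653·0.00556999) = √(0.00136784) = 0.03698.
z = (0.37897 − 0.50313)/0.03698 = -0.12416/0.03698 = -3.357.

z = -3.357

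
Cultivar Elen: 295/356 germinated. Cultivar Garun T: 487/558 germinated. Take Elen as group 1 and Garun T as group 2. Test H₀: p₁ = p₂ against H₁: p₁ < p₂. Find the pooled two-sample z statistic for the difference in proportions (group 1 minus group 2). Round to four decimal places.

p̂₁ = 295/356 = 0.828652, p̂₂ = 487/558 = 0.872760.
Pooled p̂ = (295+487)/(356+558) = 782/914 = 0.855580.
SE = √(p̂(1−p̂)(1/n₁+1/n₂)) = √(0.855580·0.144420·0.0046011) = √(0.000568526) = 0.023844.
z = (0.828652 − 0.872760)/0.023844 = -0.044108/0.023844 = -1.8499.

z = -1.8499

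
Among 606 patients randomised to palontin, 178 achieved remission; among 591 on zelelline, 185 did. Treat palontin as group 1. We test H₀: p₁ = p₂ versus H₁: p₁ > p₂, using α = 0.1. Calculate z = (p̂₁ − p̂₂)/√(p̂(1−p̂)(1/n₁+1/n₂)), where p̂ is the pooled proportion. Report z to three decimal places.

z = -0.726

p̂₁ = 178/606 ≈ 0.29373, p̂₂ = 185/591 ≈ 0.31303.
Pooled p̂ = (178+185)/(606+591) = 363/1197 = 0.30326.
SE = √(0.211293 × 0.00334221) = 0.02657.
z = (0.29373 − 0.31303)/0.02657 = -0.01930/0.02657 = -0.726.
p-value = P(Z > -0.726) ≈ 0.7662; since p > α = 0.1, fail to reject H₀.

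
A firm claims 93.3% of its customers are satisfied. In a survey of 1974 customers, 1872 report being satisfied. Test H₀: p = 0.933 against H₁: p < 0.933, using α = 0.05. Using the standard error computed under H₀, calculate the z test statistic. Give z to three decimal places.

p̂ = 1872/1974 ≈ 0.948328.
SE = √(p₀(1−p₀)/n) = √(0.062511/1974) = 0.005627.
z = (0.948328 − 0.933)/0.005627 = 0.015328/0.005627 = 2.724.
p-value = P(Z < 2.724) ≈ 0.9968; since p > α = 0.05, fail to reject H₀.

z = 2.724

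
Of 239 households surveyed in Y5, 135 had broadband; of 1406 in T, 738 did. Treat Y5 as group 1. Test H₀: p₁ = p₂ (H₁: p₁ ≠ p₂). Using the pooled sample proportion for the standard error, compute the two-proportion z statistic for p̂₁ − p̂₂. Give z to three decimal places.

p̂₁ = 135/239 = 0.56485, p̂₂ = 738/1406 = 0.52489.
Pooled p̂ = (135+738)/(239+1406) = 873/1645 = 0.53070.
SE = √(p̂(1−p̂)(1/n₁+1/n₂)) = √(0.53070·0.46930·0.00489534) = √(0.00121922) = 0.03492.
z = (0.56485 − 0.52489)/0.03492 = 0.03996/0.03492 = 1.144.
p-value = 2·P(Z > 1.144) ≈ 0.2524.

z = 1.144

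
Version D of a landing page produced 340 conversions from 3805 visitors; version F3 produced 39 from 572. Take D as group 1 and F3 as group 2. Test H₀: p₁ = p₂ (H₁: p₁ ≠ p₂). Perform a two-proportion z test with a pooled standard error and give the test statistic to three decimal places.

p̂₁ = 340/3805 = 0.089356, p̂₂ = 39/572 = 0.068182.
Pooled p̂ = (340+39)/(3805+572) = 379/4377 = 0.086589.
SE = √(p̂(1−p̂)(1/n₁+1/n₂)) = √(0.086589·0.913411·0.00201106) = √(0.000159058) = 0.012612.
z = (0.089356 − 0.068182)/0.012612 = 0.021174/0.012612 = 1.679.
p-value = 2·P(Z > 1.679) ≈ 0.0932.

z = 1.679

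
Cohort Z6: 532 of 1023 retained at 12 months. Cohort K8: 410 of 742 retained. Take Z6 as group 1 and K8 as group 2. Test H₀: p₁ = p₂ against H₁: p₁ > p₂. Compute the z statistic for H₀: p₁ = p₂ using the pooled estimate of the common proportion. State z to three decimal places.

z = -1.352

p̂₁ = 532/1023 ≈ 0.52004, p̂₂ = 410/742 ≈ 0.55256.
Pooled p̂ = (532+410)/(1023+742) = 942/1765 = 0.53371.
SE = √(0.248864 × 0.00232523) = 0.02406.
z = (0.52004 − 0.55256)/0.02406 = -0.03252/0.02406 = -1.352.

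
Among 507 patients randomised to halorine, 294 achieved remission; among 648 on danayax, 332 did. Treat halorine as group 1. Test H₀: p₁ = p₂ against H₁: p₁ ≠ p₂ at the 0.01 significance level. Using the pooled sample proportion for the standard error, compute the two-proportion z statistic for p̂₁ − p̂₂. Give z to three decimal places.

z = 2.286

p̂₁ = 294/507 ≈ 0.57988, p̂₂ = 332/648 ≈ 0.51235.
Pooled p̂ = (294+332)/(507+648) = 626/1155 = 0.54199.
SE = √(p̂(1−p̂)(1/n₁+1/n₂)) = √(0.54199·0.45801·0.0035156) = √(0.0008727) = 0.02954.
z = (0.57988 − 0.51235)/0.02954 = 0.06753/0.02954 = 2.286.
Two-sided p-value ≈ 2·Φ(−2.286) = 0.0222, so at α = 0.01 we fail to reject H₀.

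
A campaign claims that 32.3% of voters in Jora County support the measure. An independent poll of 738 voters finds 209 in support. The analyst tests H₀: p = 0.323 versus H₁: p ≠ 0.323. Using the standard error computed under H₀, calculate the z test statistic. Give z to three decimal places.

z = -2.312

p̂ = 209/738 ≈ 0.283198.
SE = √(p₀(1−p₀)/n) = √(0.21867/738) = 0.017213.
z = (0.283198 − 0.323)/0.017213 = -0.039802/0.017213 = -2.312.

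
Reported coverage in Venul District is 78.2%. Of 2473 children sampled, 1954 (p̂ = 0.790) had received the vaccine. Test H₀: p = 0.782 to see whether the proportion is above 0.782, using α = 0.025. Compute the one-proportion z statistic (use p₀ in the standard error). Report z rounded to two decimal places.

p̂ = 1954/2473 ≈ 0.7901.
SE = √(p₀(1−p₀)/n) = √(0.17048/2473) = 0.0083.
z = (0.7901 − 0.782)/0.0083 = 0.0081/0.0083 = 0.98.
p-value = P(Z > 0.980) ≈ 0.1636; since p > α = 0.025, fail to reject H₀.

z = 0.98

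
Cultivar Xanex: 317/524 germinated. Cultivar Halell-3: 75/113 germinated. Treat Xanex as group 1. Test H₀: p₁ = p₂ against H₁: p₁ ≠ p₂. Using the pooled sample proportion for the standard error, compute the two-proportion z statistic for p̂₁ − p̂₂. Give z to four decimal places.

p̂₁ = 317/524 ≈ 0.604962, p̂₂ = 75/113 ≈ 0.663717.
Pooled p̂ = (317+75)/(524+113) = 392/637 = 0.615385.
SE = √(0.236686 × 0.010758) = 0.050460.
z = (0.604962 − 0.663717)/0.050460 = -0.058755/0.050460 = -1.1644.

z = -1.1644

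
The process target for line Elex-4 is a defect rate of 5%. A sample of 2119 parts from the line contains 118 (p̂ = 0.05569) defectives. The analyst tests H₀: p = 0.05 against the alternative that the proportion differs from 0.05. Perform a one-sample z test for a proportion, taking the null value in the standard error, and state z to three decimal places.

p̂ = 118/2119 = 0.055687.
Standard error under H₀: √(0.05×0.95/2119) = 0.004735.
z = (0.055687 − 0.05)/0.004735 = 0.005687/0.004735 = 1.201.
Two-sided p-value ≈ 2·Φ(−1.201) = 0.2297.

z = 1.201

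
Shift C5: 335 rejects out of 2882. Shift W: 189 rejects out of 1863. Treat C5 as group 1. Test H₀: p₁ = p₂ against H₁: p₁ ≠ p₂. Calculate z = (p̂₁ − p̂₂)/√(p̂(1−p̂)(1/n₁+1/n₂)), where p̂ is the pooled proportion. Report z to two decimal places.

p̂₁ = 335/2882 ≈ 0.1162, p̂₂ = 189/1863 ≈ 0.1014.
Pooled p̂ = (335+189)/(2882+1863) = 524/4745 = 0.1104.
SE = √(0.0982368 × 0.00088375) = 0.0093.
z = (0.1162 − 0.1014)/0.0093 = 0.0148/0.0093 = 1.59.
p-value = 2·P(Z > 1.587) ≈ 0.1125.

z = 1.59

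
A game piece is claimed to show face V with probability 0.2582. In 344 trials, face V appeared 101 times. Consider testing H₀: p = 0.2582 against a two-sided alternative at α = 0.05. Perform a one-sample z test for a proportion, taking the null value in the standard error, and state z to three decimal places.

p̂ = 101/344 ≈ 0.29360.
SE = √(p₀(1−p₀)/n) = √(0.19153/344) = 0.02360.
z = (0.29360 − 0.2582)/0.02360 = 0.03540/0.02360 = 1.500.
Two-sided p-value ≈ 2·Φ(−1.500) = 0.1335, so at α = 0.05 we fail to reject H₀.

z = 1.500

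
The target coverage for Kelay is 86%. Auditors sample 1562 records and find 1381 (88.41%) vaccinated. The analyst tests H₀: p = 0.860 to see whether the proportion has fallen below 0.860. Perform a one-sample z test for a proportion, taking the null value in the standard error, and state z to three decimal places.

z = 2.748

p̂ = 1381/1562 ≈ 0.8841229.
Standard error under H₀: √(0.86×0.14/1562) = 0.0087796.
z = (0.8841229 − 0.86)/0.0087796 = 0.0241229/0.0087796 = 2.748.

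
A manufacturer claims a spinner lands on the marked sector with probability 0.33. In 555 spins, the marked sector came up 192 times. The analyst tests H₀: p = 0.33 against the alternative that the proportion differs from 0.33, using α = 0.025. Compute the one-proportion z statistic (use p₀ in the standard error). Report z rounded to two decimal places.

z = 0.80

p̂ = 192/555 = 0.3459.
Standard error under H₀: √(0.33×0.67/555) = 0.0200.
z = (0.3459 − 0.33)/0.0200 = 0.0159/0.0200 = 0.80.
p-value = 2·P(Z > 0.799) ≈ 0.4243. With α = 0.025, fail to reject H₀.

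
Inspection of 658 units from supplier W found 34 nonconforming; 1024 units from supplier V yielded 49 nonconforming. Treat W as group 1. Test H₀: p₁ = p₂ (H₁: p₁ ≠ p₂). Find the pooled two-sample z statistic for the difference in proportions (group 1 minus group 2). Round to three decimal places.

p̂₁ = 34/658 ≈ 0.05167, p̂₂ = 49/1024 ≈ 0.04785.
Pooled p̂ = (34+49)/(658+1024) = 83/1682 = 0.04935.
SE = √(0.046911 × 0.00249632) = 0.01082.
z = (0.05167 − 0.04785)/0.01082 = 0.00382/0.01082 = 0.353.
Two-sided p-value ≈ 2·Φ(−0.353) = 0.7241.

z = 0.353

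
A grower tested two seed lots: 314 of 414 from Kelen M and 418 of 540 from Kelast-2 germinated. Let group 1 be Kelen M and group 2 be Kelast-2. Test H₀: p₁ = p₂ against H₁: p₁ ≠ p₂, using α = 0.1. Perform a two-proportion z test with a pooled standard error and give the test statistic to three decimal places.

z = -0.566

p̂₁ = 314/414 ≈ 0.75845, p̂₂ = 418/540 ≈ 0.77407.
Pooled p̂ = (314+418)/(414+540) = 732/954 = 0.76730.
SE = √(0.178553 × 0.00426731) = 0.02760.
z = (0.75845 − 0.77407)/0.02760 = -0.01562/0.02760 = -0.566.
Two-sided p-value ≈ 2·Φ(−0.566) = 0.5715. With α = 0.1, fail to reject H₀.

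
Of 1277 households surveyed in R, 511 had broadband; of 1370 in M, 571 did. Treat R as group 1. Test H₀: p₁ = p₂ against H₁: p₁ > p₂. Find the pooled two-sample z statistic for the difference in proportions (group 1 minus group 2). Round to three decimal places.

p̂₁ = 511/1277 ≈ 0.40016, p̂₂ = 571/1370 ≈ 0.41679.
Pooled p̂ = (511+571)/(1277+1370) = 1082/2647 = 0.40876.
SE = √(0.241676 × 0.00151301) = 0.01912.
z = (0.40016 − 0.41679)/0.01912 = -0.01663/0.01912 = -0.870.

z = -0.870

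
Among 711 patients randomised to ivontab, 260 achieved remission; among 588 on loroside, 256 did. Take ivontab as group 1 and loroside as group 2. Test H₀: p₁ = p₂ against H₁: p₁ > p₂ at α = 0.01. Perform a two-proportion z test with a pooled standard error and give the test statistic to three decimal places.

z = -2.555

p̂₁ = 260/711 = 0.36568, p̂₂ = 256/588 = 0.43537.
Pooled p̂ = (260+256)/(711+588) = 516/1299 = 0.39723.
SE = √(0.239438 × 0.00310715) = 0.02728.
z = (0.36568 − 0.43537)/0.02728 = -0.06969/0.02728 = -2.555.
p-value = P(Z > -2.555) ≈ 0.9947. With α = 0.01, fail to reject H₀.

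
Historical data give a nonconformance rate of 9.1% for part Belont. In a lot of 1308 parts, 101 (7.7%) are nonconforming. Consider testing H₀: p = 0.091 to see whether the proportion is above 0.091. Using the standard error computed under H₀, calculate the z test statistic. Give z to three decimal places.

z = -1.733

p̂ = 101/1308 ≈ 0.07722.
Under H₀, SE = √(0.091·0.909/1308) = √(6.32408e-05) = 0.00795.
z = (0.07722 − 0.091)/0.00795 = -0.01378/0.00795 = -1.733.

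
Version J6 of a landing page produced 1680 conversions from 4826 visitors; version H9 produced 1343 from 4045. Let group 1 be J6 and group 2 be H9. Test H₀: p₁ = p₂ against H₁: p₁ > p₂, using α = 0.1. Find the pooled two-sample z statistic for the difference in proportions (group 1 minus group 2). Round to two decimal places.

z = 1.59

p̂₁ = 1680/4826 ≈ 0.3481, p̂₂ = 1343/4045 ≈ 0.3320.
Pooled p̂ = (1680+1343)/(4826+4045) = 3023/8871 = 0.3408.
SE = √(p̂(1−p̂)(1/n₁+1/n₂)) = √(0.3408·0.6592·0.00045443) = √(0.000102086) = 0.0101.
z = (0.3481 − 0.3320)/0.0101 = 0.0161/0.0101 = 1.59.
p-value = P(Z > 1.593) ≈ 0.0555; since p < α = 0.1, reject H₀.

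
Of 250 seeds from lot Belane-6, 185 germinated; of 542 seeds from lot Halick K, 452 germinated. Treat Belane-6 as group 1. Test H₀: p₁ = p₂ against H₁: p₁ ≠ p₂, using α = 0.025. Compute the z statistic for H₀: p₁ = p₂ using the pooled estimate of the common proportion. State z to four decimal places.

z = -3.0973

p̂₁ = 185/250 = 0.740000, p̂₂ = 452/542 = 0.833948.
Pooled p̂ = (185+452)/(250+542) = 637/792 = 0.804293.
SE = √(p̂(1−p̂)(1/n₁+1/n₂)) = √(0.804293·0.195707·0.00584502) = √(0.00092004) = 0.030332.
z = (0.740000 − 0.833948)/0.030332 = -0.093948/0.030332 = -3.0973.
p-value = 2·P(Z > 3.097) ≈ 0.0020. With α = 0.025, reject H₀.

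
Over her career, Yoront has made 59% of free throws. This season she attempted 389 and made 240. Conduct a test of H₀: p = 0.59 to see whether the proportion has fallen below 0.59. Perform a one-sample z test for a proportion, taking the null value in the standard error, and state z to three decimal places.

p̂ = 240/389 ≈ 0.61697.
SE = √(p₀(1−p₀)/n) = √(0.2419/389) = 0.02494.
z = (0.61697 − 0.59)/0.02494 = 0.02697/0.02494 = 1.081.
p-value = P(Z < 1.081) ≈ 0.8602.

z = 1.081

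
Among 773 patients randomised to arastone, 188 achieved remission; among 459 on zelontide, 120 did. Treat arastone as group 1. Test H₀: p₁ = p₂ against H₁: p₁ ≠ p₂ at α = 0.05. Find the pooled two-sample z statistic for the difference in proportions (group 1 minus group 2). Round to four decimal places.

z = -0.7144

p̂₁ = 188/773 = 0.2432083, p̂₂ = 120/459 = 0.2614379.
Pooled p̂ = (188+120)/(773+459) = 308/1232 = 0.2500000.
SE = √(p̂(1−p̂)(1/n₁+1/n₂)) = √(0.2500000·0.7500000·0.00347231) = √(0.000651058) = 0.0255158.
z = (0.2432083 − 0.2614379)/0.0255158 = -0.0182296/0.0255158 = -0.7144.
Two-sided p-value ≈ 2·Φ(−0.714) = 0.4750. With α = 0.05, fail to reject H₀.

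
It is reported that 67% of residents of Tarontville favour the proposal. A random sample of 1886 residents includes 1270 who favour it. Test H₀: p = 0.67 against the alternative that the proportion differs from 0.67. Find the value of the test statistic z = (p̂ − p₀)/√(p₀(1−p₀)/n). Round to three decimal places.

p̂ = 1270/1886 ≈ 0.67338.
SE = √(p₀(1−p₀)/n) = √(0.2211/1886) = 0.01083.
z = (0.67338 − 0.67)/0.01083 = 0.00338/0.01083 = 0.312.

z = 0.312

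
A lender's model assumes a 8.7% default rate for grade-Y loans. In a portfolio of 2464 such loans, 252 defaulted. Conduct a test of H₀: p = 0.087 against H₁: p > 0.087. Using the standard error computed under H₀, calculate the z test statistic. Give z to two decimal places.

z = 2.69

p̂ = 252/2464 = 0.10227.
Standard error under H₀: √(0.087×0.913/2464) = 0.00568.
z = (0.10227 − 0.087)/0.00568 = 0.01527/0.00568 = 2.69.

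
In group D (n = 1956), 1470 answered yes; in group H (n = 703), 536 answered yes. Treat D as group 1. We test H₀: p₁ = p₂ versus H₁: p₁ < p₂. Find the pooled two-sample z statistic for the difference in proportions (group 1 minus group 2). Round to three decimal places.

z = -0.577

p̂₁ = 1470/1956 = 0.75153, p̂₂ = 536/703 = 0.76245.
Pooled p̂ = (1470+536)/(1956+703) = 2006/2659 = 0.75442.
SE = √(0.185271 × 0.00193372) = 0.01893.
z = (0.75153 − 0.76245)/0.01893 = -0.01092/0.01893 = -0.577.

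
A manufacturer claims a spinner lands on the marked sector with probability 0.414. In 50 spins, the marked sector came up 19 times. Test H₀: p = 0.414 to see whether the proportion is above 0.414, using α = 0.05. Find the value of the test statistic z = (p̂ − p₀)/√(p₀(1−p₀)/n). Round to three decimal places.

z = -0.488

p̂ = 19/50 ≈ 0.38000.
Standard error under H₀: √(0.414×0.586/50) = 0.06966.
z = (0.38000 − 0.414)/0.06966 = -0.03400/0.06966 = -0.488.
p-value = P(Z > -0.488) ≈ 0.6873. With α = 0.05, fail to reject H₀.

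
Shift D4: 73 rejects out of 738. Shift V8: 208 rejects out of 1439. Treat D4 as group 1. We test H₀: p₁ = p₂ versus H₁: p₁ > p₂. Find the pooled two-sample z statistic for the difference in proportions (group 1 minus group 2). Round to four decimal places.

p̂₁ = 73/738 = 0.0989160, p̂₂ = 208/1439 = 0.1445448.
Pooled p̂ = (73+208)/(738+1439) = 281/2177 = 0.1290767.
SE = √(p̂(1−p̂)(1/n₁+1/n₂)) = √(0.1290767·0.8709233·0.00204994) = √(0.000230446) = 0.0151804.
z = (0.0989160 − 0.1445448)/0.0151804 = -0.0456288/0.0151804 = -3.0058.
p-value = P(Z > -3.006) ≈ 0.9987.

z = -3.0058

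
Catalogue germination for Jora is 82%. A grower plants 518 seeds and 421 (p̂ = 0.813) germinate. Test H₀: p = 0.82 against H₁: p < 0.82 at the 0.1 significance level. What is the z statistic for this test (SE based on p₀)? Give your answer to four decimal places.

p̂ = 421/518 ≈ 0.812741.
SE = √(p₀(1−p₀)/n) = √(0.1476/518) = 0.016880.
z = (0.812741 − 0.82)/0.016880 = -0.007259/0.016880 = -0.4300.
p-value = P(Z < -0.430) ≈ 0.3336; since p > α = 0.1, fail to reject H₀.

z = -0.4300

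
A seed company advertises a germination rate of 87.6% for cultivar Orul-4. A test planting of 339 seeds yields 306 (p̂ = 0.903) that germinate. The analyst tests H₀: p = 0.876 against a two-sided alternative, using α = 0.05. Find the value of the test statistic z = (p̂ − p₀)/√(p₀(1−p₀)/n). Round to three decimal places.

z = 1.489

p̂ = 306/339 ≈ 0.90265.
Standard error under H₀: √(0.876×0.124/339) = 0.01790.
z = (0.90265 − 0.876)/0.01790 = 0.02665/0.01790 = 1.489.
p-value = 2·P(Z > 1.489) ≈ 0.1365; since p > α = 0.05, fail to reject H₀.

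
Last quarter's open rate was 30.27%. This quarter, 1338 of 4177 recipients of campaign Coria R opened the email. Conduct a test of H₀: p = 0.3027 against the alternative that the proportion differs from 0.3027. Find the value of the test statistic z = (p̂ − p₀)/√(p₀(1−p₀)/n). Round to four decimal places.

p̂ = 1338/4177 ≈ 0.3203256.
SE = √(p₀(1−p₀)/n) = √(0.21107/4177) = 0.0071086.
z = (0.3203256 − 0.3027)/0.0071086 = 0.0176256/0.0071086 = 2.4795.
p-value = 2·P(Z > 2.479) ≈ 0.0132.

z = 2.4795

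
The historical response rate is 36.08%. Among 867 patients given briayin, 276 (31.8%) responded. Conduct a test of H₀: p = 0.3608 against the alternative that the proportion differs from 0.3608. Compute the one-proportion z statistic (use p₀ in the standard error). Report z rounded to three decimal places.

p̂ = 276/867 ≈ 0.31834.
Under H₀, SE = √(0.3608·0.6392/867) = √(0.000266002) = 0.01631.
z = (0.31834 − 0.3608)/0.01631 = -0.04246/0.01631 = -2.603.
p-value = 2·P(Z > 2.603) ≈ 0.0092.

z = -2.603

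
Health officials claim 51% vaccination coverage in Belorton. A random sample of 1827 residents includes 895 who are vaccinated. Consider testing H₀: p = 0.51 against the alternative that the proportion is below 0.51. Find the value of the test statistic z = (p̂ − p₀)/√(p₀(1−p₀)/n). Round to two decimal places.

z = -1.72

p̂ = 895/1827 = 0.4899.
SE = √(p₀(1−p₀)/n) = √(0.2499/1827) = 0.0117.
z = (0.4899 − 0.51)/0.0117 = -0.0201/0.0117 = -1.72.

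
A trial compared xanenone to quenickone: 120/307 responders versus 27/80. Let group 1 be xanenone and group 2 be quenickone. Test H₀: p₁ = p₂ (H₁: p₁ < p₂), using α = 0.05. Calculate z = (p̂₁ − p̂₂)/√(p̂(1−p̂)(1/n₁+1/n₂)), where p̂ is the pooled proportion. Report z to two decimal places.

p̂₁ = 120/307 = 0.3909, p̂₂ = 27/80 = 0.3375.
Pooled p̂ = (120+27)/(307+80) = 147/387 = 0.3798.
SE = √(p̂(1−p̂)(1/n₁+1/n₂)) = √(0.3798·0.6202·0.0157573) = √(0.00371184) = 0.0609.
z = (0.3909 − 0.3375)/0.0609 = 0.0534/0.0609 = 0.88.
p-value = P(Z < 0.876) ≈ 0.8095, so at α = 0.05 we fail to reject H₀.

z = 0.88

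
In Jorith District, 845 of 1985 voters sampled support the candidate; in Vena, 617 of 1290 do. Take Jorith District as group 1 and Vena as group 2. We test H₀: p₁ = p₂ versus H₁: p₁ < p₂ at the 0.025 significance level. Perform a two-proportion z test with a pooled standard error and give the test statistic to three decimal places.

z = -2.959

p̂₁ = 845/1985 ≈ 0.425693, p̂₂ = 617/1290 ≈ 0.478295.
Pooled p̂ = (845+617)/(1985+1290) = 1462/3275 = 0.446412.
SE = √(p̂(1−p̂)(1/n₁+1/n₂)) = √(0.446412·0.553588·0.00127897) = √(0.00031607) = 0.017778.
z = (0.425693 − 0.478295)/0.017778 = -0.052602/0.017778 = -2.959.
p-value = P(Z < -2.959) ≈ 0.0015, so at α = 0.025 we reject H₀.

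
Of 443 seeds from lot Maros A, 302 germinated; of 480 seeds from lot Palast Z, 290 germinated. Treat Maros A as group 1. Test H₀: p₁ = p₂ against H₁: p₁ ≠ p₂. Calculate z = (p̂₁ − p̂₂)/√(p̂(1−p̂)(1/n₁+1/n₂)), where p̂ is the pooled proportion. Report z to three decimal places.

p̂₁ = 302/443 = 0.68172, p̂₂ = 290/480 = 0.60417.
Pooled p̂ = (302+290)/(443+480) = 592/923 = 0.64139.
SE = √(0.23001 × 0.00434067) = 0.03160.
z = (0.68172 − 0.60417)/0.03160 = 0.07755/0.03160 = 2.454.

z = 2.454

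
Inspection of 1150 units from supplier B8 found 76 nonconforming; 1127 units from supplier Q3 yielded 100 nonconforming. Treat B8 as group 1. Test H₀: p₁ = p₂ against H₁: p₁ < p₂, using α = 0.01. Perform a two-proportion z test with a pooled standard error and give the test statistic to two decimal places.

z = -2.02

p̂₁ = 76/1150 ≈ 0.0661, p̂₂ = 100/1127 ≈ 0.0887.
Pooled p̂ = (76+100)/(1150+1127) = 176/2277 = 0.0773.
SE = √(p̂(1−p̂)(1/n₁+1/n₂)) = √(0.0773·0.9227·0.00175688) = √(0.000125301) = 0.0112.
z = (0.0661 − 0.0887)/0.0112 = -0.0226/0.0112 = -2.02.
p-value = P(Z < -2.023) ≈ 0.0215; since p > α = 0.01, fail to reject H₀.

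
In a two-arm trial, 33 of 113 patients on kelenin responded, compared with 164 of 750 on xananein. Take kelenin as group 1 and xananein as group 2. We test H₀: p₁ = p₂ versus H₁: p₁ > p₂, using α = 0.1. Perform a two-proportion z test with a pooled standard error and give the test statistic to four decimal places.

z = 1.7323

p̂₁ = 33/113 ≈ 0.292035, p̂₂ = 164/750 ≈ 0.218667.
Pooled p̂ = (33+164)/(113+750) = 197/863 = 0.228273.
SE = √(p̂(1−p̂)(1/n₁+1/n₂)) = √(0.228273·0.771727·0.0101829) = √(0.00179387) = 0.042354.
z = (0.292035 − 0.218667)/0.042354 = 0.073368/0.042354 = 1.7323.
p-value = P(Z > 1.732) ≈ 0.0416. With α = 0.1, reject H₀.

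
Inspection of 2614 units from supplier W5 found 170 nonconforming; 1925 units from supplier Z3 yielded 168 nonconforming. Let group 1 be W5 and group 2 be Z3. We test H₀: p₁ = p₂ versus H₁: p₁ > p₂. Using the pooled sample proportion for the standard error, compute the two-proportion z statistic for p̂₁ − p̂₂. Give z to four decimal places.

p̂₁ = 170/2614 = 0.065034, p̂₂ = 168/1925 = 0.087273.
Pooled p̂ = (170+168)/(2614+1925) = 338/4539 = 0.074466.
SE = √(0.0689206 × 0.000902036) = 0.007885.
z = (0.065034 − 0.087273)/0.007885 = -0.022239/0.007885 = -2.8204.
p-value = P(Z > -2.820) ≈ 0.9976.

z = -2.8204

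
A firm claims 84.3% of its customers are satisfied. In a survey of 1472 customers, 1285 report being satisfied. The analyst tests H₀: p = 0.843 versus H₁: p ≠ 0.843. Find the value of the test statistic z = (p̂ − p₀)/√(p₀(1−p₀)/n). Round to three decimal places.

p̂ = 1285/1472 = 0.87296.
SE = √(p₀(1−p₀)/n) = √(0.13235/1472) = 0.00948.
z = (0.87296 − 0.843)/0.00948 = 0.02996/0.00948 = 3.160.

z = 3.160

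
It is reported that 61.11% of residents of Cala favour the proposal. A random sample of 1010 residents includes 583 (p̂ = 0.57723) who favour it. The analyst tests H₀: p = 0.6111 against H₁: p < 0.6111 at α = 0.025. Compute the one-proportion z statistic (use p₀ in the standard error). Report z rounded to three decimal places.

p̂ = 583/1010 = 0.57723.
Under H₀, SE = √(0.6111·0.3889/1010) = √(0.000235304) = 0.01534.
z = (0.57723 − 0.6111)/0.01534 = -0.03387/0.01534 = -2.208.
p-value = P(Z < -2.208) ≈ 0.0136. With α = 0.025, reject H₀.

z = -2.208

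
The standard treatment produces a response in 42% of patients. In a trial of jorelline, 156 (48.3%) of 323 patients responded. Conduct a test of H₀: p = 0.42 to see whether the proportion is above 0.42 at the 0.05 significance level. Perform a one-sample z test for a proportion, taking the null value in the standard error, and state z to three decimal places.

p̂ = 156/323 ≈ 0.48297.
Under H₀, SE = √(0.42·0.58/323) = √(0.00075418) = 0.02746.
z = (0.48297 − 0.42)/0.02746 = 0.06297/0.02746 = 2.293.
p-value = P(Z > 2.293) ≈ 0.0109; since p < α = 0.05, reject H₀.

z = 2.293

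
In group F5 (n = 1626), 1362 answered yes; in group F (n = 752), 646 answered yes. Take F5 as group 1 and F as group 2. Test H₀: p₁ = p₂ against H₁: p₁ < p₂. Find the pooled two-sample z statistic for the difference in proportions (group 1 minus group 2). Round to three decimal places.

p̂₁ = 1362/1626 = 0.83764, p̂₂ = 646/752 = 0.85904.
Pooled p̂ = (1362+646)/(1626+752) = 2008/2378 = 0.84441.
SE = √(p̂(1−p̂)(1/n₁+1/n₂)) = √(0.84441·0.15559·0.00194479) = √(0.000255514) = 0.01598.
z = (0.83764 − 0.85904)/0.01598 = -0.02140/0.01598 = -1.339.
p-value = P(Z < -1.339) ≈ 0.0903.

z = -1.339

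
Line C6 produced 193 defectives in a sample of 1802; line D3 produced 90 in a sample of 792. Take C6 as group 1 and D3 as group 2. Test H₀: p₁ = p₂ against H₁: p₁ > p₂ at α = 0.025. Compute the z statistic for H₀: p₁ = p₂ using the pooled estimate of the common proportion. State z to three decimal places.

z = -0.492

p̂₁ = 193/1802 = 0.10710, p̂₂ = 90/792 = 0.11364.
Pooled p̂ = (193+90)/(1802+792) = 283/2594 = 0.10910.
SE = √(0.0971956 × 0.00181757) = 0.01329.
z = (0.10710 − 0.11364)/0.01329 = -0.00654/0.01329 = -0.492.
p-value = P(Z > -0.492) ≈ 0.6885; since p > α = 0.025, fail to reject H₀.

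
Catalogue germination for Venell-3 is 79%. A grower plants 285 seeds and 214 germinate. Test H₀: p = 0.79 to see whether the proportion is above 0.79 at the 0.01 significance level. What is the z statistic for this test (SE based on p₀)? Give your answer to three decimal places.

z = -1.622

p̂ = 214/285 = 0.750877.
Standard error under H₀: √(0.79×0.21/285) = 0.024127.
z = (0.750877 − 0.79)/0.024127 = -0.039123/0.024127 = -1.622.
p-value = P(Z > -1.622) ≈ 0.9475. With α = 0.01, fail to reject H₀.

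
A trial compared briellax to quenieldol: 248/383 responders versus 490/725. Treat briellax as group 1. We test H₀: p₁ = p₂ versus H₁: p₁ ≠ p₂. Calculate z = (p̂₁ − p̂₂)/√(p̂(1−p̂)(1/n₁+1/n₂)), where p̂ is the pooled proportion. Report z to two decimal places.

z = -0.95

p̂₁ = 248/383 = 0.6475, p̂₂ = 490/725 = 0.6759.
Pooled p̂ = (248+490)/(383+725) = 738/1108 = 0.6661.
SE = √(0.222422 × 0.00399028) = 0.0298.
z = (0.6475 − 0.6759)/0.0298 = -0.0284/0.0298 = -0.95.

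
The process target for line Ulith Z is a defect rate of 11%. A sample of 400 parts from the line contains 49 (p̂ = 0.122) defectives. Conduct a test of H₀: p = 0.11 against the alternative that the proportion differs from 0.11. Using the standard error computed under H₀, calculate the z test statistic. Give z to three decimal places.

z = 0.799

p̂ = 49/400 = 0.12250.
Under H₀, SE = √(0.11·0.89/400) = √(0.00024475) = 0.01564.
z = (0.12250 − 0.11)/0.01564 = 0.01250/0.01564 = 0.799.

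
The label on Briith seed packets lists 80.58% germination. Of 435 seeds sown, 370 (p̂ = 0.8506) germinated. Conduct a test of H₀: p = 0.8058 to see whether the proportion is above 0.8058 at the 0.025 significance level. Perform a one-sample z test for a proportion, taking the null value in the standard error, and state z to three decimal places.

z = 2.361

p̂ = 370/435 = 0.850575.
Under H₀, SE = √(0.8058·0.1942/435) = √(0.000359739) = 0.018967.
z = (0.850575 − 0.8058)/0.018967 = 0.044775/0.018967 = 2.361.
p-value = P(Z > 2.361) ≈ 0.0091. With α = 0.025, reject H₀.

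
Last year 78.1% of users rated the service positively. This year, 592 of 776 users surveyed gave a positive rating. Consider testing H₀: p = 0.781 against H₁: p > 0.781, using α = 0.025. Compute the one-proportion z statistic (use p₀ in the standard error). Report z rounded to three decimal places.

z = -1.220

p̂ = 592/776 = 0.76289.
Standard error under H₀: √(0.781×0.219/776) = 0.01485.
z = (0.76289 − 0.781)/0.01485 = -0.01811/0.01485 = -1.220.
p-value = P(Z > -1.220) ≈ 0.8888; since p > α = 0.025, fail to reject H₀.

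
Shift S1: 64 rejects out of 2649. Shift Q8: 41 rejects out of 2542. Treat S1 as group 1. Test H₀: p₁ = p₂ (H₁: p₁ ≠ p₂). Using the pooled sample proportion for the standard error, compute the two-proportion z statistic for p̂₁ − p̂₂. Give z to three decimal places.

p̂₁ = 64/2649 = 0.0241601, p̂₂ = 41/2542 = 0.0161290.
Pooled p̂ = (64+41)/(2649+2542) = 105/5191 = 0.0202273.
SE = √(p̂(1−p̂)(1/n₁+1/n₂)) = √(0.0202273·0.9797727·0.000770892) = √(1.52777e-05) = 0.0039087.
z = (0.0241601 − 0.0161290)/0.0039087 = 0.0080311/0.0039087 = 2.055.
p-value = 2·P(Z > 2.055) ≈ 0.0399.

z = 2.055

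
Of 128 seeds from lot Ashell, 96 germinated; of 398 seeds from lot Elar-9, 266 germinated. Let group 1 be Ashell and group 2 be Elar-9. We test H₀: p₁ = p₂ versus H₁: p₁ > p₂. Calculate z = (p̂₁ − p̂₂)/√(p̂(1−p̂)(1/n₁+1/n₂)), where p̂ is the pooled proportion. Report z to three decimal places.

p̂₁ = 96/128 ≈ 0.75000, p̂₂ = 266/398 ≈ 0.66834.
Pooled p̂ = (96+266)/(128+398) = 362/526 = 0.68821.
SE = √(0.214576 × 0.0103251) = 0.04707.
z = (0.75000 − 0.66834)/0.04707 = 0.08166/0.04707 = 1.735.

z = 1.735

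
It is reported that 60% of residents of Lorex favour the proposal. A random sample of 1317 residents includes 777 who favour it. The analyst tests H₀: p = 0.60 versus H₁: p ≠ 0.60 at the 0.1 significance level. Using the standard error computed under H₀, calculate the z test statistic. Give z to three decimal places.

z = -0.742

p̂ = 777/1317 ≈ 0.58998.
Under H₀, SE = √(0.6·0.4/1317) = √(0.000182232) = 0.01350.
z = (0.58998 − 0.6)/0.01350 = -0.01002/0.01350 = -0.742.
p-value = 2·P(Z > 0.742) ≈ 0.4578. With α = 0.1, fail to reject H₀.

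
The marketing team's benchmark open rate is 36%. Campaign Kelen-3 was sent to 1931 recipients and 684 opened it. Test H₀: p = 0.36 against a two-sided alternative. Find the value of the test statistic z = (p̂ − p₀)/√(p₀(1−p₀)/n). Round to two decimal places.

z = -0.53

p̂ = 684/1931 = 0.3542.
SE = √(p₀(1−p₀)/n) = √(0.2304/1931) = 0.0109.
z = (0.3542 − 0.36)/0.0109 = -0.0058/0.0109 = -0.53.
p-value = 2·P(Z > 0.529) ≈ 0.5967.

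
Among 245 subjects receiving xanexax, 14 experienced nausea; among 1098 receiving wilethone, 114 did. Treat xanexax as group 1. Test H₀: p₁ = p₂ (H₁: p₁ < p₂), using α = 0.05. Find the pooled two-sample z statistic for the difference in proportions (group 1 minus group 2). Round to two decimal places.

z = -2.25

p̂₁ = 14/245 ≈ 0.05714, p̂₂ = 114/1098 ≈ 0.10383.
Pooled p̂ = (14+114)/(245+1098) = 128/1343 = 0.09531.
SE = √(0.0862252 × 0.00499238) = 0.02075.
z = (0.05714 − 0.10383)/0.02075 = -0.04669/0.02075 = -2.25.
p-value = P(Z < -2.250) ≈ 0.0122. With α = 0.05, reject H₀.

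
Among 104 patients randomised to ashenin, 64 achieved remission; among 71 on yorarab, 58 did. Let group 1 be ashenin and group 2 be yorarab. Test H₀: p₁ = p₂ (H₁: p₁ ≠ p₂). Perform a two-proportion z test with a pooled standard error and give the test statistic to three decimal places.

p̂₁ = 64/104 ≈ 0.61538, p̂₂ = 58/71 ≈ 0.81690.
Pooled p̂ = (64+58)/(104+71) = 122/175 = 0.69714.
SE = √(0.211135 × 0.0236999) = 0.07074.
z = (0.61538 − 0.81690)/0.07074 = -0.20152/0.07074 = -2.849.

z = -2.849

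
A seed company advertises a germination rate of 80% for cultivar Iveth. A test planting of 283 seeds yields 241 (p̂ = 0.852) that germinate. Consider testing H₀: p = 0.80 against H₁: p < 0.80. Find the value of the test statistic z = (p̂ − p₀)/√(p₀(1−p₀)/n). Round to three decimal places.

z = 2.170

p̂ = 241/283 ≈ 0.851590.
SE = √(p₀(1−p₀)/n) = √(0.16/283) = 0.023778.
z = (0.851590 − 0.8)/0.023778 = 0.051590/0.023778 = 2.170.
p-value = P(Z < 2.170) ≈ 0.9850.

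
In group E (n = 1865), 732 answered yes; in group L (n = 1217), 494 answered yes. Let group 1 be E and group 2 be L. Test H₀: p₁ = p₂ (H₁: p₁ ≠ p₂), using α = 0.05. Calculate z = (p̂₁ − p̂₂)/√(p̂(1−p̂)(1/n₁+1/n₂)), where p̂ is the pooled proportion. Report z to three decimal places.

z = -0.744

p̂₁ = 732/1865 ≈ 0.39249, p̂₂ = 494/1217 ≈ 0.40592.
Pooled p̂ = (732+494)/(1865+1217) = 1226/3082 = 0.39779.
SE = √(0.239554 × 0.00135789) = 0.01804.
z = (0.39249 − 0.40592)/0.01804 = -0.01343/0.01804 = -0.744.
p-value = 2·P(Z > 0.744) ≈ 0.4567, so at α = 0.05 we fail to reject H₀.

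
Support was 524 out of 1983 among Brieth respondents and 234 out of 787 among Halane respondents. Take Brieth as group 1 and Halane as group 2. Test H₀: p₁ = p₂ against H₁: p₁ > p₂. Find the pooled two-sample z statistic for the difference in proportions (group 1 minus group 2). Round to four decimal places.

z = -1.7615

p̂₁ = 524/1983 ≈ 0.264246, p̂₂ = 234/787 ≈ 0.297332.
Pooled p̂ = (524+234)/(1983+787) = 758/2770 = 0.273646.
SE = √(0.198764 × 0.00177493) = 0.018783.
z = (0.264246 − 0.297332)/0.018783 = -0.033086/0.018783 = -1.7615.
p-value = P(Z > -1.761) ≈ 0.9609.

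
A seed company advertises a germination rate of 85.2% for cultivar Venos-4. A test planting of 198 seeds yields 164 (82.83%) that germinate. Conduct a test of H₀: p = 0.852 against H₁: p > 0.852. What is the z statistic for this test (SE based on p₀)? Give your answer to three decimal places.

p̂ = 164/198 ≈ 0.82828.
Under H₀, SE = √(0.852·0.148/198) = √(0.000636848) = 0.02524.
z = (0.82828 − 0.852)/0.02524 = -0.02372/0.02524 = -0.940.

z = -0.940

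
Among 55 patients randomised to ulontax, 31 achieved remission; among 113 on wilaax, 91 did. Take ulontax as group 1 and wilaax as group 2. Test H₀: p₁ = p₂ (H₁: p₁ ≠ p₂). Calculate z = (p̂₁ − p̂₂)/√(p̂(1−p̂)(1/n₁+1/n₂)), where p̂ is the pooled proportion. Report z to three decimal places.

p̂₁ = 31/55 = 0.563636, p̂₂ = 91/113 = 0.805310.
Pooled p̂ = (31+91)/(55+113) = 122/168 = 0.726190.
SE = √(p̂(1−p̂)(1/n₁+1/n₂)) = √(0.726190·0.273810·0.0270314) = √(0.00537486) = 0.073313.
z = (0.563636 − 0.805310)/0.073313 = -0.241674/0.073313 = -3.296.
p-value = 2·P(Z > 3.296) ≈ 0.0010.

z = -3.296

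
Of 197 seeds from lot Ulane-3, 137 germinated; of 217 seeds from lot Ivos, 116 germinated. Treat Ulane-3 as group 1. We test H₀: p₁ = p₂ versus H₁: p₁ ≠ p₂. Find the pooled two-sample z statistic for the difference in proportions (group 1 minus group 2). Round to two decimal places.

p̂₁ = 137/197 ≈ 0.6954, p̂₂ = 116/217 ≈ 0.5346.
Pooled p̂ = (137+116)/(197+217) = 253/414 = 0.6111.
SE = √(p̂(1−p̂)(1/n₁+1/n₂)) = √(0.6111·0.3889·0.00968444) = √(0.00230155) = 0.0480.
z = (0.6954 − 0.5346)/0.0480 = 0.1608/0.0480 = 3.35.
Two-sided p-value ≈ 2·Φ(−3.353) = 0.0008.

z = 3.35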